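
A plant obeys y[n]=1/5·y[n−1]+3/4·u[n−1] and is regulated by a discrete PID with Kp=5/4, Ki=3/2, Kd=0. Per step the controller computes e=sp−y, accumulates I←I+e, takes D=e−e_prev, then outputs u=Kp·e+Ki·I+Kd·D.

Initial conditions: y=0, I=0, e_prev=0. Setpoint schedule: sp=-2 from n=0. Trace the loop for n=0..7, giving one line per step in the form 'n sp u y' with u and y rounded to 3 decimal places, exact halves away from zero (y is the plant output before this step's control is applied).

(exact arithmetic carried between steps; '≈' marks a value shown rounded to 6 d.p. or computed from one; I and e_prev carry over from the previous line; the table rounds u and y to 3 d.p., halves away from zero)
n=0: y=0, sp=-2, e=sp−y=-2; I=-2, D=e−e_prev=-2; u=5/4·(-2)+3/2·(-2)+0·(-2)=-5.5; next y=1/5·0+3/4·(-5.5)=-4.125
n=1: y=-4.125, sp=-2, e=sp−y=2.125; I=0.125, D=e−e_prev=4.125; u=5/4·2.125+3/2·0.125+0·4.125=2.84375; next y=1/5·(-4.125)+3/4·2.84375≈1.307813
n=2: y≈1.307813, sp=-2, e=sp−y≈-3.307813; I≈-3.182813, D=e−e_prev≈-5.432813; u=5/4·(-3.307813)+3/2·(-3.182813)+0·(-5.432813)≈-8.908984; next y=1/5·1.307813+3/4·(-8.908984)≈-6.420176
n=3: y≈-6.420176, sp=-2, e=sp−y≈4.420176; I≈1.237363, D=e−e_prev≈7.727988; u=5/4·4.420176+3/2·1.237363+0·7.727988≈7.381265; next y=1/5·(-6.420176)+3/4·7.381265≈4.251913
n=4: y≈4.251913, sp=-2, e=sp−y≈-6.251913; I≈-5.014550, D=e−e_prev≈-10.672089; u=5/4·(-6.251913)+3/2·(-5.014550)+0·(-10.672089)≈-15.336717; next y=1/5·4.251913+3/4·(-15.336717)≈-10.652155
n=5: y≈-10.652155, sp=-2, e=sp−y≈8.652155; I≈3.637605, D=e−e_prev≈14.904068; u=5/4·8.652155+3/2·3.637605+0·14.904068≈16.271601; next y=1/5·(-10.652155)+3/4·16.271601≈10.073270
n=6: y≈10.073270, sp=-2, e=sp−y≈-12.073270; I≈-8.435665, D=e−e_prev≈-20.725425; u=5/4·(-12.073270)+3/2·(-8.435665)+0·(-20.725425)≈-27.745084; next y=1/5·10.073270+3/4·(-27.745084)≈-18.794159
n=7: y≈-18.794159, sp=-2, e=sp−y≈16.794159; I≈8.358494, D=e−e_prev≈28.867429; u=5/4·16.794159+3/2·8.358494+0·28.867429≈33.530441; next y=1/5·(-18.794159)+3/4·33.530441≈21.388999

0 -2 -5.500 0.000
1 -2 2.844 -4.125
2 -2 -8.909 1.308
3 -2 7.381 -6.420
4 -2 -15.337 4.252
5 -2 16.272 -10.652
6 -2 -27.745 10.073
7 -2 33.530 -18.794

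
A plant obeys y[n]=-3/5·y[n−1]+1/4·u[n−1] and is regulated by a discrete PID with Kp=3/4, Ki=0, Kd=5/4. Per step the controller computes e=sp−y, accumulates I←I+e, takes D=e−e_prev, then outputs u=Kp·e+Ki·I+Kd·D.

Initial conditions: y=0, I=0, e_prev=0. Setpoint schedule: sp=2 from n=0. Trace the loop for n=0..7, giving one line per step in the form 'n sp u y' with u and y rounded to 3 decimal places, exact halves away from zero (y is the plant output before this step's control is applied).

0 2 4.000 0.000
1 2 -0.500 1.000
2 2 4.200 -0.725
3 2 -2.376 1.485
4 2 6.326 -1.485
5 2 -5.302 2.473
6 2 10.209 -2.809
7 2 -10.486 4.238

(exact arithmetic carried between steps; '≈' marks a value shown rounded to 6 d.p. or computed from one; I and e_prev carry over from the previous line; the table rounds u and y to 3 d.p., halves away from zero)
n=0: y=0, sp=2, e=sp−y=2; I=2, D=e−e_prev=2; u=3/4·2+0·2+5/4·2=4; next y=-3/5·0+1/4·4=1
n=1: y=1, sp=2, e=sp−y=1; I=3, D=e−e_prev=-1; u=3/4·1+0·3+5/4·(-1)=-0.5; next y=-3/5·1+1/4·(-0.5)=-0.725
n=2: y=-0.725, sp=2, e=sp−y=2.725; I=5.725, D=e−e_prev=1.725; u=3/4·2.725+0·5.725+5/4·1.725=4.2; next y=-3/5·(-0.725)+1/4·4.2=1.485
n=3: y=1.485, sp=2, e=sp−y=0.515; I=6.24, D=e−e_prev=-2.21; u=3/4·0.515+0·6.24+5/4·(-2.21)=-2.37625; next y=-3/5·1.485+1/4·(-2.37625)≈-1.485063
n=4: y≈-1.485063, sp=2, e=sp−y≈3.485063; I≈9.725063, D=e−e_prev≈2.970063; u=3/4·3.485063+0·9.725063+5/4·2.970063≈6.326375; next y=-3/5·(-1.485063)+1/4·6.326375≈2.472631
n=5: y≈2.472631, sp=2, e=sp−y≈-0.472631; I≈9.252431, D=e−e_prev≈-3.957694; u=3/4·(-0.472631)+0·9.252431+5/4·(-3.957694)≈-5.301591; next y=-3/5·2.472631+1/4·(-5.301591)≈-2.808976
n=6: y≈-2.808976, sp=2, e=sp−y≈4.808976; I≈14.061408, D=e−e_prev≈5.281608; u=3/4·4.808976+0·14.061408+5/4·5.281608≈10.208742; next y=-3/5·(-2.808976)+1/4·10.208742≈4.237571
n=7: y≈4.237571, sp=2, e=sp−y≈-2.237571; I≈11.823836, D=e−e_prev≈-7.046548; u=3/4·(-2.237571)+0·11.823836+5/4·(-7.046548)≈-10.486363; next y=-3/5·4.237571+1/4·(-10.486363)≈-5.164134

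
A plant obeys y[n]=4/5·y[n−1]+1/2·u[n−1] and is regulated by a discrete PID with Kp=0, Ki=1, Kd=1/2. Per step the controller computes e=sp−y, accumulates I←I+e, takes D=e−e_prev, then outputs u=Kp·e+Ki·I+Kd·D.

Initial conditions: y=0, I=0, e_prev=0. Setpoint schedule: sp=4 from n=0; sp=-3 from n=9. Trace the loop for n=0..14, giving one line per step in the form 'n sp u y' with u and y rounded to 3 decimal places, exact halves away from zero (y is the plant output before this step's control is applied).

(exact arithmetic carried between steps; '≈' marks a value shown rounded to 6 d.p. or computed from one; I and e_prev carry over from the previous line; the table rounds u and y to 3 d.p., halves away from zero)
n=0: y=0, sp=4, e=sp−y=4; I=4, D=e−e_prev=4; u=0·4+1·4+1/2·4=6; next y=4/5·0+1/2·6=3
n=1: y=3, sp=4, e=sp−y=1; I=5, D=e−e_prev=-3; u=0·1+1·5+1/2·(-3)=3.5; next y=4/5·3+1/2·3.5=4.15
n=2: y=4.15, sp=4, e=sp−y=-0.15; I=4.85, D=e−e_prev=-1.15; u=0·(-0.15)+1·4.85+1/2·(-1.15)=4.275; next y=4/5·4.15+1/2·4.275=5.4575
n=3: y=5.4575, sp=4, e=sp−y=-1.4575; I=3.3925, D=e−e_prev=-1.3075; u=0·(-1.4575)+1·3.3925+1/2·(-1.3075)=2.73875; next y=4/5·5.4575+1/2·2.73875=5.735375
n=4: y=5.735375, sp=4, e=sp−y=-1.735375; I=1.657125, D=e−e_prev=-0.277875; u=0·(-1.735375)+1·1.657125+1/2·(-0.277875)≈1.518188; next y=4/5·5.735375+1/2·1.518188≈5.347394
n=5: y≈5.347394, sp=4, e=sp−y≈-1.347394; I≈0.309731, D=e−e_prev≈0.387981; u=0·(-1.347394)+1·0.309731+1/2·0.387981≈0.503722; next y=4/5·5.347394+1/2·0.503722≈4.529776
n=6: y≈4.529776, sp=4, e=sp−y≈-0.529776; I≈-0.220045, D=e−e_prev≈0.817618; u=0·(-0.529776)+1·(-0.220045)+1/2·0.817618≈0.188764; next y=4/5·4.529776+1/2·0.188764≈3.718203
n=7: y≈3.718203, sp=4, e=sp−y≈0.281797; I≈0.061752, D=e−e_prev≈0.811573; u=0·0.281797+1·0.061752+1/2·0.811573≈0.467539; next y=4/5·3.718203+1/2·0.467539≈3.208332
n=8: y≈3.208332, sp=4, e=sp−y≈0.791668; I≈0.853421, D=e−e_prev≈0.509871; u=0·0.791668+1·0.853421+1/2·0.509871≈1.108356; next y=4/5·3.208332+1/2·1.108356≈3.120844
n=9: y≈3.120844, sp=-3, e=sp−y≈-6.120844; I≈-5.267423, D=e−e_prev≈-6.912512; u=0·(-6.120844)+1·(-5.267423)+1/2·(-6.912512)≈-8.723679; next y=4/5·3.120844+1/2·(-8.723679)≈-1.865165
n=10: y≈-1.865165, sp=-3, e=sp−y≈-1.134835; I≈-6.402258, D=e−e_prev≈4.986008; u=0·(-1.134835)+1·(-6.402258)+1/2·4.986008≈-3.909254; next y=4/5·(-1.865165)+1/2·(-3.909254)≈-3.446759
n=11: y≈-3.446759, sp=-3, e=sp−y≈0.446759; I≈-5.955500, D=e−e_prev≈1.581594; u=0·0.446759+1·(-5.955500)+1/2·1.581594≈-5.164702; next y=4/5·(-3.446759)+1/2·(-5.164702)≈-5.339758
n=12: y≈-5.339758, sp=-3, e=sp−y≈2.339758; I≈-3.615741, D=e−e_prev≈1.892999; u=0·2.339758+1·(-3.615741)+1/2·1.892999≈-2.669242; next y=4/5·(-5.339758)+1/2·(-2.669242)≈-5.606427
n=13: y≈-5.606427, sp=-3, e=sp−y≈2.606427; I≈-1.009314, D=e−e_prev≈0.266669; u=0·2.606427+1·(-1.009314)+1/2·0.266669≈-0.875979; next y=4/5·(-5.606427)+1/2·(-0.875979)≈-4.923132
n=14: y≈-4.923132, sp=-3, e=sp−y≈1.923132; I≈0.913818, D=e−e_prev≈-0.683296; u=0·1.923132+1·0.913818+1/2·(-0.683296)≈0.572170; next y=4/5·(-4.923132)+1/2·0.572170≈-3.652420

0 4 6.000 0.000
1 4 3.500 3.000
2 4 4.275 4.150
3 4 2.739 5.458
4 4 1.518 5.735
5 4 0.504 5.347
6 4 0.189 4.530
7 4 0.468 3.718
8 4 1.108 3.208
9 -3 -8.724 3.121
10 -3 -3.909 -1.865
11 -3 -5.165 -3.447
12 -3 -2.669 -5.340
13 -3 -0.876 -5.606
14 -3 0.572 -4.923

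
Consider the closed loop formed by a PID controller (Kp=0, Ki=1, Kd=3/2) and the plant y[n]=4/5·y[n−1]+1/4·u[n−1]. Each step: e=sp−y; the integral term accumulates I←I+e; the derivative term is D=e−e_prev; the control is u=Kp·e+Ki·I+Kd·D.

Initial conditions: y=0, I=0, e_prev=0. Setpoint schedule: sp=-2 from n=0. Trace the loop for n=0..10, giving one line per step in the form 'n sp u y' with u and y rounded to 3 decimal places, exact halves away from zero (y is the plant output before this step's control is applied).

0 -2 -5.000 0.000
1 -2 -0.875 -1.250
2 -2 -3.578 -1.219
3 -2 -2.686 -1.870
4 -2 -3.048 -2.167
5 -2 -2.506 -2.496
6 -2 -2.185 -2.623
7 -2 -1.699 -2.645
8 -2 -1.347 -2.540
9 -2 -1.079 -2.369
10 -2 -0.963 -2.165

(exact arithmetic carried between steps; '≈' marks a value shown rounded to 6 d.p. or computed from one; I and e_prev carry over from the previous line; the table rounds u and y to 3 d.p., halves away from zero)
n=0: y=0, sp=-2, e=sp−y=-2; I=-2, D=e−e_prev=-2; u=0·(-2)+1·(-2)+3/2·(-2)=-5; next y=4/5·0+1/4·(-5)=-1.25
n=1: y=-1.25, sp=-2, e=sp−y=-0.75; I=-2.75, D=e−e_prev=1.25; u=0·(-0.75)+1·(-2.75)+3/2·1.25=-0.875; next y=4/5·(-1.25)+1/4·(-0.875)=-1.21875
n=2: y=-1.21875, sp=-2, e=sp−y=-0.78125; I=-3.53125, D=e−e_prev=-0.03125; u=0·(-0.78125)+1·(-3.53125)+3/2·(-0.03125)=-3.578125; next y=4/5·(-1.21875)+1/4·(-3.578125)≈-1.869531
n=3: y≈-1.869531, sp=-2, e=sp−y≈-0.130469; I≈-3.661719, D=e−e_prev≈0.650781; u=0·(-0.130469)+1·(-3.661719)+3/2·0.650781≈-2.685547; next y=4/5·(-1.869531)+1/4·(-2.685547)≈-2.167012
n=4: y≈-2.167012, sp=-2, e=sp−y≈0.167012; I≈-3.494707, D=e−e_prev≈0.297480; u=0·0.167012+1·(-3.494707)+3/2·0.297480≈-3.048486; next y=4/5·(-2.167012)+1/4·(-3.048486)≈-2.495731
n=5: y≈-2.495731, sp=-2, e=sp−y≈0.495731; I≈-2.998976, D=e−e_prev≈0.328719; u=0·0.495731+1·(-2.998976)+3/2·0.328719≈-2.505897; next y=4/5·(-2.495731)+1/4·(-2.505897)≈-2.623059
n=6: y≈-2.623059, sp=-2, e=sp−y≈0.623059; I≈-2.375917, D=e−e_prev≈0.127328; u=0·0.623059+1·(-2.375917)+3/2·0.127328≈-2.184925; next y=4/5·(-2.623059)+1/4·(-2.184925)≈-2.644678
n=7: y≈-2.644678, sp=-2, e=sp−y≈0.644678; I≈-1.731239, D=e−e_prev≈0.021619; u=0·0.644678+1·(-1.731239)+3/2·0.021619≈-1.698809; next y=4/5·(-2.644678)+1/4·(-1.698809)≈-2.540445
n=8: y≈-2.540445, sp=-2, e=sp−y≈0.540445; I≈-1.190793, D=e−e_prev≈-0.104233; u=0·0.540445+1·(-1.190793)+3/2·(-0.104233)≈-1.347143; next y=4/5·(-2.540445)+1/4·(-1.347143)≈-2.369142
n=9: y≈-2.369142, sp=-2, e=sp−y≈0.369142; I≈-0.821651, D=e−e_prev≈-0.171303; u=0·0.369142+1·(-0.821651)+3/2·(-0.171303)≈-1.078606; next y=4/5·(-2.369142)+1/4·(-1.078606)≈-2.164965
n=10: y≈-2.164965, sp=-2, e=sp−y≈0.164965; I≈-0.656686, D=e−e_prev≈-0.204177; u=0·0.164965+1·(-0.656686)+3/2·(-0.204177)≈-0.962952; next y=4/5·(-2.164965)+1/4·(-0.962952)≈-1.972710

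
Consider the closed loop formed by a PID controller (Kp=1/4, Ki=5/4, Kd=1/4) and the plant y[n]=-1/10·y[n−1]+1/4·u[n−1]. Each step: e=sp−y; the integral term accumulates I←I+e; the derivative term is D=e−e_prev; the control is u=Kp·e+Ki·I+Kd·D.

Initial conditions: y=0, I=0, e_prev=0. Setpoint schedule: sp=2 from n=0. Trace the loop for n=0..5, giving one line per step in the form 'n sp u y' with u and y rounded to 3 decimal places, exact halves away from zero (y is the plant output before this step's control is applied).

(exact arithmetic carried between steps; '≈' marks a value shown rounded to 6 d.p. or computed from one; I and e_prev carry over from the previous line; the table rounds u and y to 3 d.p., halves away from zero)
n=0: y=0, sp=2, e=sp−y=2; I=2, D=e−e_prev=2; u=1/4·2+5/4·2+1/4·2=3.5; next y=-1/10·0+1/4·3.5=0.875
n=1: y=0.875, sp=2, e=sp−y=1.125; I=3.125, D=e−e_prev=-0.875; u=1/4·1.125+5/4·3.125+1/4·(-0.875)=3.96875; next y=-1/10·0.875+1/4·3.96875≈0.904688
n=2: y≈0.904688, sp=2, e=sp−y≈1.095313; I≈4.220313, D=e−e_prev≈-0.029688; u=1/4·1.095313+5/4·4.220313+1/4·(-0.029688)≈5.541797; next y=-1/10·0.904688+1/4·5.541797≈1.294980
n=3: y≈1.294980, sp=2, e=sp−y≈0.705020; I≈4.925332, D=e−e_prev≈-0.390293; u=1/4·0.705020+5/4·4.925332+1/4·(-0.390293)≈6.235347; next y=-1/10·1.294980+1/4·6.235347≈1.429339
n=4: y≈1.429339, sp=2, e=sp−y≈0.570661; I≈5.495993, D=e−e_prev≈-0.134358; u=1/4·0.570661+5/4·5.495993+1/4·(-0.134358)≈6.979068; next y=-1/10·1.429339+1/4·6.979068≈1.601833
n=5: y≈1.601833, sp=2, e=sp−y≈0.398167; I≈5.894160, D=e−e_prev≈-0.172494; u=1/4·0.398167+5/4·5.894160+1/4·(-0.172494)≈7.424119; next y=-1/10·1.601833+1/4·7.424119≈1.695846

0 2 3.500 0.000
1 2 3.969 0.875
2 2 5.542 0.905
3 2 6.235 1.295
4 2 6.979 1.429
5 2 7.424 1.602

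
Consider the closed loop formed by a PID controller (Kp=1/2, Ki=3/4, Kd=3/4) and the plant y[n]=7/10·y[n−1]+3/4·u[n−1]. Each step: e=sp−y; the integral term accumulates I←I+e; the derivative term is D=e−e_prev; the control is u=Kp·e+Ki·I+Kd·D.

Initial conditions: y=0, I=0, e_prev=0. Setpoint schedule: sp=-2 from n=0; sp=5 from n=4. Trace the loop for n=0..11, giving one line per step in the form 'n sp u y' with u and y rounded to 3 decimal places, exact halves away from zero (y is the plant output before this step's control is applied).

0 -2 -4.000 0.000
1 -2 2.000 -3.000
2 -2 -4.300 -0.600
3 -2 2.540 -3.645
4 5 9.493 -0.647
5 5 -3.901 6.667
6 5 10.186 1.742
7 5 -5.298 8.858
8 5 10.408 2.227
9 5 -6.761 9.365
10 5 11.079 1.484
11 5 -7.923 9.349

(exact arithmetic carried between steps; '≈' marks a value shown rounded to 6 d.p. or computed from one; I and e_prev carry over from the previous line; the table rounds u and y to 3 d.p., halves away from zero)
n=0: y=0, sp=-2, e=sp−y=-2; I=-2, D=e−e_prev=-2; u=1/2·(-2)+3/4·(-2)+3/4·(-2)=-4; next y=7/10·0+3/4·(-4)=-3
n=1: y=-3, sp=-2, e=sp−y=1; I=-1, D=e−e_prev=3; u=1/2·1+3/4·(-1)+3/4·3=2; next y=7/10·(-3)+3/4·2=-0.6
n=2: y=-0.6, sp=-2, e=sp−y=-1.4; I=-2.4, D=e−e_prev=-2.4; u=1/2·(-1.4)+3/4·(-2.4)+3/4·(-2.4)=-4.3; next y=7/10·(-0.6)+3/4·(-4.3)=-3.645
n=3: y=-3.645, sp=-2, e=sp−y=1.645; I=-0.755, D=e−e_prev=3.045; u=1/2·1.645+3/4·(-0.755)+3/4·3.045=2.54; next y=7/10·(-3.645)+3/4·2.54=-0.6465
n=4: y=-0.6465, sp=5, e=sp−y=5.6465; I=4.8915, D=e−e_prev=4.0015; u=1/2·5.6465+3/4·4.8915+3/4·4.0015=9.493; next y=7/10·(-0.6465)+3/4·9.493=6.6672
n=5: y=6.6672, sp=5, e=sp−y=-1.6672; I=3.2243, D=e−e_prev=-7.3137; u=1/2·(-1.6672)+3/4·3.2243+3/4·(-7.3137)=-3.90065; next y=7/10·6.6672+3/4·(-3.90065)≈1.741553
n=6: y≈1.741553, sp=5, e=sp−y≈3.258448; I≈6.482748, D=e−e_prev≈4.925648; u=1/2·3.258448+3/4·6.482748+3/4·4.925648≈10.18552; next y=7/10·1.741553+3/4·10.18552≈8.858227
n=7: y≈8.858227, sp=5, e=sp−y≈-3.858227; I≈2.624521, D=e−e_prev≈-7.116674; u=1/2·(-3.858227)+3/4·2.624521+3/4·(-7.116674)≈-5.298229; next y=7/10·8.858227+3/4·(-5.298229)≈2.227087
n=8: y≈2.227087, sp=5, e=sp−y≈2.772913; I≈5.397433, D=e−e_prev≈6.631139; u=1/2·2.772913+3/4·5.397433+3/4·6.631139≈10.407886; next y=7/10·2.227087+3/4·10.407886≈9.364876
n=9: y≈9.364876, sp=5, e=sp−y≈-4.364876; I≈1.032558, D=e−e_prev≈-7.137788; u=1/2·(-4.364876)+3/4·1.032558+3/4·(-7.137788)≈-6.761361; next y=7/10·9.364876+3/4·(-6.761361)≈1.484392
n=10: y≈1.484392, sp=5, e=sp−y≈3.515608; I≈4.548165, D=e−e_prev≈7.880483; u=1/2·3.515608+3/4·4.548165+3/4·7.880483≈11.079290; next y=7/10·1.484392+3/4·11.079290≈9.348542
n=11: y≈9.348542, sp=5, e=sp−y≈-4.348542; I≈0.199623, D=e−e_prev≈-7.864150; u=1/2·(-4.348542)+3/4·0.199623+3/4·(-7.864150)≈-7.922666; next y=7/10·9.348542+3/4·(-7.922666)≈0.601980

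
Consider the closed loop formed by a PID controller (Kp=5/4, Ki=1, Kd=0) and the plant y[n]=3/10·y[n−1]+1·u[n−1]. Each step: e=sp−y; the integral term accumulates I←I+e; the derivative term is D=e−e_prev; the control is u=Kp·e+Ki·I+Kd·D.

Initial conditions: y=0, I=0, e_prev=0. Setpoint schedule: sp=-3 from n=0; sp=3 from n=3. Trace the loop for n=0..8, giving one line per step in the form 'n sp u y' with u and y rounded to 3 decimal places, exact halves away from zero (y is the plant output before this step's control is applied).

(exact arithmetic carried between steps; '≈' marks a value shown rounded to 6 d.p. or computed from one; I and e_prev carry over from the previous line; the table rounds u and y to 3 d.p., halves away from zero)
n=0: y=0, sp=-3, e=sp−y=-3; I=-3, D=e−e_prev=-3; u=5/4·(-3)+1·(-3)+0·(-3)=-6.75; next y=3/10·0+1·(-6.75)=-6.75
n=1: y=-6.75, sp=-3, e=sp−y=3.75; I=0.75, D=e−e_prev=6.75; u=5/4·3.75+1·0.75+0·6.75=5.4375; next y=3/10·(-6.75)+1·5.4375=3.4125
n=2: y=3.4125, sp=-3, e=sp−y=-6.4125; I=-5.6625, D=e−e_prev=-10.1625; u=5/4·(-6.4125)+1·(-5.6625)+0·(-10.1625)=-13.678125; next y=3/10·3.4125+1·(-13.678125)=-12.654375
n=3: y=-12.654375, sp=3, e=sp−y=15.654375; I=9.991875, D=e−e_prev=22.066875; u=5/4·15.654375+1·9.991875+0·22.066875≈29.559844; next y=3/10·(-12.654375)+1·29.559844≈25.763531
n=4: y≈25.763531, sp=3, e=sp−y≈-22.763531; I≈-12.771656, D=e−e_prev≈-38.417906; u=5/4·(-22.763531)+1·(-12.771656)+0·(-38.417906)≈-41.226070; next y=3/10·25.763531+1·(-41.226070)≈-33.497011
n=5: y≈-33.497011, sp=3, e=sp−y≈36.497011; I≈23.725355, D=e−e_prev≈59.260542; u=5/4·36.497011+1·23.725355+0·59.260542≈69.346618; next y=3/10·(-33.497011)+1·69.346618≈59.297515
n=6: y≈59.297515, sp=3, e=sp−y≈-56.297515; I≈-32.572160, D=e−e_prev≈-92.794526; u=5/4·(-56.297515)+1·(-32.572160)+0·(-92.794526)≈-102.944054; next y=3/10·59.297515+1·(-102.944054)≈-85.154800
n=7: y≈-85.154800, sp=3, e=sp−y≈88.154800; I≈55.582639, D=e−e_prev≈144.452315; u=5/4·88.154800+1·55.582639+0·144.452315≈165.776139; next y=3/10·(-85.154800)+1·165.776139≈140.229699
n=8: y≈140.229699, sp=3, e=sp−y≈-137.229699; I≈-81.647060, D=e−e_prev≈-225.384499; u=5/4·(-137.229699)+1·(-81.647060)+0·(-225.384499)≈-253.184184; next y=3/10·140.229699+1·(-253.184184)≈-211.115274

0 -3 -6.750 0.000
1 -3 5.438 -6.750
2 -3 -13.678 3.413
3 3 29.560 -12.654
4 3 -41.226 25.764
5 3 69.347 -33.497
6 3 -102.944 59.298
7 3 165.776 -85.155
8 3 -253.184 140.230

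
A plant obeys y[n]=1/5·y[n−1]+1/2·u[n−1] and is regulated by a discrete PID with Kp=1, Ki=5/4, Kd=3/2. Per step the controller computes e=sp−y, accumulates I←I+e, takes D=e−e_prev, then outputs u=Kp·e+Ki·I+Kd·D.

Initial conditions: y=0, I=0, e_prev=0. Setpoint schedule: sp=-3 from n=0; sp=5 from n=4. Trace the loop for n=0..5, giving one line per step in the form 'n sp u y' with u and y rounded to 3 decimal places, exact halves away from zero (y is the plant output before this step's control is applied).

(exact arithmetic carried between steps; '≈' marks a value shown rounded to 6 d.p. or computed from one; I and e_prev carry over from the previous line; the table rounds u and y to 3 d.p., halves away from zero)
n=0: y=0, sp=-3, e=sp−y=-3; I=-3, D=e−e_prev=-3; u=1·(-3)+5/4·(-3)+3/2·(-3)=-11.25; next y=1/5·0+1/2·(-11.25)=-5.625
n=1: y=-5.625, sp=-3, e=sp−y=2.625; I=-0.375, D=e−e_prev=5.625; u=1·2.625+5/4·(-0.375)+3/2·5.625=10.59375; next y=1/5·(-5.625)+1/2·10.59375=4.171875
n=2: y=4.171875, sp=-3, e=sp−y=-7.171875; I=-7.546875, D=e−e_prev=-9.796875; u=1·(-7.171875)+5/4·(-7.546875)+3/2·(-9.796875)≈-31.300781; next y=1/5·4.171875+1/2·(-31.300781)≈-14.816016
n=3: y≈-14.816016, sp=-3, e=sp−y≈11.816016; I≈4.269141, D=e−e_prev≈18.987891; u=1·11.816016+5/4·4.269141+3/2·18.987891≈45.634277; next y=1/5·(-14.816016)+1/2·45.634277≈19.853936
n=4: y≈19.853936, sp=5, e=sp−y≈-14.853936; I≈-10.584795, D=e−e_prev≈-26.669951; u=1·(-14.853936)+5/4·(-10.584795)+3/2·(-26.669951)≈-68.089856; next y=1/5·19.853936+1/2·(-68.089856)≈-30.074141
n=5: y≈-30.074141, sp=5, e=sp−y≈35.074141; I≈24.489346, D=e−e_prev≈49.928076; u=1·35.074141+5/4·24.489346+3/2·49.928076≈140.577938; next y=1/5·(-30.074141)+1/2·140.577938≈64.274141

0 -3 -11.250 0.000
1 -3 10.594 -5.625
2 -3 -31.301 4.172
3 -3 45.634 -14.816
4 5 -68.090 19.854
5 5 140.578 -30.074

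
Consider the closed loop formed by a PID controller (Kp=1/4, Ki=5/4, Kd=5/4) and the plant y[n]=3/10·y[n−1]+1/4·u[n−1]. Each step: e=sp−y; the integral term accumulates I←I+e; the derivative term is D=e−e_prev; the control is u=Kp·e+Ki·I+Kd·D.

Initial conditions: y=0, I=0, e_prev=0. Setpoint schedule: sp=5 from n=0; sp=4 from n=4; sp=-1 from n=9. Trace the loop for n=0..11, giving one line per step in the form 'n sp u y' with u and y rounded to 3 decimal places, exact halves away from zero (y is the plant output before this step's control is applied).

(exact arithmetic carried between steps; '≈' marks a value shown rounded to 6 d.p. or computed from one; I and e_prev carry over from the previous line; the table rounds u and y to 3 d.p., halves away from zero)
n=0: y=0, sp=5, e=sp−y=5; I=5, D=e−e_prev=5; u=1/4·5+5/4·5+5/4·5=13.75; next y=3/10·0+1/4·13.75=3.4375
n=1: y=3.4375, sp=5, e=sp−y=1.5625; I=6.5625, D=e−e_prev=-3.4375; u=1/4·1.5625+5/4·6.5625+5/4·(-3.4375)=4.296875; next y=3/10·3.4375+1/4·4.296875≈2.105469
n=2: y≈2.105469, sp=5, e=sp−y≈2.894531; I≈9.457031, D=e−e_prev≈1.332031; u=1/4·2.894531+5/4·9.457031+5/4·1.332031≈14.209961; next y=3/10·2.105469+1/4·14.209961≈4.184131
n=3: y≈4.184131, sp=5, e=sp−y≈0.815869; I≈10.272900, D=e−e_prev≈-2.078662; u=1/4·0.815869+5/4·10.272900+5/4·(-2.078662)≈10.446765; next y=3/10·4.184131+1/4·10.446765≈3.866931
n=4: y≈3.866931, sp=4, e=sp−y≈0.133069; I≈10.405970, D=e−e_prev≈-0.682800; u=1/4·0.133069+5/4·10.405970+5/4·(-0.682800)≈12.187230; next y=3/10·3.866931+1/4·12.187230≈4.206887
n=5: y≈4.206887, sp=4, e=sp−y≈-0.206887; I≈10.199083, D=e−e_prev≈-0.339956; u=1/4·(-0.206887)+5/4·10.199083+5/4·(-0.339956)≈12.272187; next y=3/10·4.206887+1/4·12.272187≈4.330113
n=6: y≈4.330113, sp=4, e=sp−y≈-0.330113; I≈9.868970, D=e−e_prev≈-0.123226; u=1/4·(-0.330113)+5/4·9.868970+5/4·(-0.123226)≈12.099652; next y=3/10·4.330113+1/4·12.099652≈4.323947
n=7: y≈4.323947, sp=4, e=sp−y≈-0.323947; I≈9.545024, D=e−e_prev≈0.006166; u=1/4·(-0.323947)+5/4·9.545024+5/4·0.006166≈11.858000; next y=3/10·4.323947+1/4·11.858000≈4.261684
n=8: y≈4.261684, sp=4, e=sp−y≈-0.261684; I≈9.283339, D=e−e_prev≈0.062263; u=1/4·(-0.261684)+5/4·9.283339+5/4·0.062263≈11.616582; next y=3/10·4.261684+1/4·11.616582≈4.182651
n=9: y≈4.182651, sp=-1, e=sp−y≈-5.182651; I≈4.100689, D=e−e_prev≈-4.920967; u=1/4·(-5.182651)+5/4·4.100689+5/4·(-4.920967)≈-2.321010; next y=3/10·4.182651+1/4·(-2.321010)≈0.674543
n=10: y≈0.674543, sp=-1, e=sp−y≈-1.674543; I≈2.426146, D=e−e_prev≈3.508108; u=1/4·(-1.674543)+5/4·2.426146+5/4·3.508108≈6.999182; next y=3/10·0.674543+1/4·6.999182≈1.952158
n=11: y≈1.952158, sp=-1, e=sp−y≈-2.952158; I≈-0.526012, D=e−e_prev≈-1.277616; u=1/4·(-2.952158)+5/4·(-0.526012)+5/4·(-1.277616)≈-2.992574; next y=3/10·1.952158+1/4·(-2.992574)≈-0.162496

0 5 13.750 0.000
1 5 4.297 3.438
2 5 14.210 2.105
3 5 10.447 4.184
4 4 12.187 3.867
5 4 12.272 4.207
6 4 12.100 4.330
7 4 11.858 4.324
8 4 11.617 4.262
9 -1 -2.321 4.183
10 -1 6.999 0.675
11 -1 -2.993 1.952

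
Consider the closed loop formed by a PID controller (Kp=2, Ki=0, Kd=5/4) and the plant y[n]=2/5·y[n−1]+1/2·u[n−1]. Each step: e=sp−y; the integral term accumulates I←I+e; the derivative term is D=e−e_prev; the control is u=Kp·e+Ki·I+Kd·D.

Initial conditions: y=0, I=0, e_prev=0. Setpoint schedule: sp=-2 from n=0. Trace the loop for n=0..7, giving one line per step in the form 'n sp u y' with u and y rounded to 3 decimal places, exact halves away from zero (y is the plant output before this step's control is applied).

0 -2 -6.500 0.000
1 -2 6.563 -3.250
2 -2 -14.502 1.981
3 -2 19.466 -6.458
4 -2 -35.309 7.150
5 -2 53.020 -14.795
6 -2 -89.418 20.592
7 -2 140.275 -36.472

(exact arithmetic carried between steps; '≈' marks a value shown rounded to 6 d.p. or computed from one; I and e_prev carry over from the previous line; the table rounds u and y to 3 d.p., halves away from zero)
n=0: y=0, sp=-2, e=sp−y=-2; I=-2, D=e−e_prev=-2; u=2·(-2)+0·(-2)+5/4·(-2)=-6.5; next y=2/5·0+1/2·(-6.5)=-3.25
n=1: y=-3.25, sp=-2, e=sp−y=1.25; I=-0.75, D=e−e_prev=3.25; u=2·1.25+0·(-0.75)+5/4·3.25=6.5625; next y=2/5·(-3.25)+1/2·6.5625=1.98125
n=2: y=1.98125, sp=-2, e=sp−y=-3.98125; I=-4.73125, D=e−e_prev=-5.23125; u=2·(-3.98125)+0·(-4.73125)+5/4·(-5.23125)≈-14.501563; next y=2/5·1.98125+1/2·(-14.501563)≈-6.458281
n=3: y≈-6.458281, sp=-2, e=sp−y≈4.458281; I≈-0.272969, D=e−e_prev≈8.439531; u=2·4.458281+0·(-0.272969)+5/4·8.439531≈19.465977; next y=2/5·(-6.458281)+1/2·19.465977≈7.149676
n=4: y≈7.149676, sp=-2, e=sp−y≈-9.149676; I≈-9.422645, D=e−e_prev≈-13.607957; u=2·(-9.149676)+0·(-9.422645)+5/4·(-13.607957)≈-35.309298; next y=2/5·7.149676+1/2·(-35.309298)≈-14.794779
n=5: y≈-14.794779, sp=-2, e=sp−y≈12.794779; I≈3.372134, D=e−e_prev≈21.944454; u=2·12.794779+0·3.372134+5/4·21.944454≈53.020125; next y=2/5·(-14.794779)+1/2·53.020125≈20.592151
n=6: y≈20.592151, sp=-2, e=sp−y≈-22.592151; I≈-19.220017, D=e−e_prev≈-35.386930; u=2·(-22.592151)+0·(-19.220017)+5/4·(-35.386930)≈-89.417965; next y=2/5·20.592151+1/2·(-89.417965)≈-36.472122
n=7: y≈-36.472122, sp=-2, e=sp−y≈34.472122; I≈15.252105, D=e−e_prev≈57.064273; u=2·34.472122+0·15.252105+5/4·57.064273≈140.274585; next y=2/5·(-36.472122)+1/2·140.274585≈55.548444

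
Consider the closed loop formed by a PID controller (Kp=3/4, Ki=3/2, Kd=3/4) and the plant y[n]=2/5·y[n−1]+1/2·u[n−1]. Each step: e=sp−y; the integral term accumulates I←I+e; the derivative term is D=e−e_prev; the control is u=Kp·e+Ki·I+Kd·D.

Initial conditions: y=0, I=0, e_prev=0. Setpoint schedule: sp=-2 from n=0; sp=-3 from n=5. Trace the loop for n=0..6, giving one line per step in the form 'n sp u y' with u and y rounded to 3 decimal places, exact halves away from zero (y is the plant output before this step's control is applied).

(exact arithmetic carried between steps; '≈' marks a value shown rounded to 6 d.p. or computed from one; I and e_prev carry over from the previous line; the table rounds u and y to 3 d.p., halves away from zero)
n=0: y=0, sp=-2, e=sp−y=-2; I=-2, D=e−e_prev=-2; u=3/4·(-2)+3/2·(-2)+3/4·(-2)=-6; next y=2/5·0+1/2·(-6)=-3
n=1: y=-3, sp=-2, e=sp−y=1; I=-1, D=e−e_prev=3; u=3/4·1+3/2·(-1)+3/4·3=1.5; next y=2/5·(-3)+1/2·1.5=-0.45
n=2: y=-0.45, sp=-2, e=sp−y=-1.55; I=-2.55, D=e−e_prev=-2.55; u=3/4·(-1.55)+3/2·(-2.55)+3/4·(-2.55)=-6.9; next y=2/5·(-0.45)+1/2·(-6.9)=-3.63
n=3: y=-3.63, sp=-2, e=sp−y=1.63; I=-0.92, D=e−e_prev=3.18; u=3/4·1.63+3/2·(-0.92)+3/4·3.18=2.2275; next y=2/5·(-3.63)+1/2·2.2275=-0.33825
n=4: y=-0.33825, sp=-2, e=sp−y=-1.66175; I=-2.58175, D=e−e_prev=-3.29175; u=3/4·(-1.66175)+3/2·(-2.58175)+3/4·(-3.29175)=-7.58775; next y=2/5·(-0.33825)+1/2·(-7.58775)=-3.929175
n=5: y=-3.929175, sp=-3, e=sp−y=0.929175; I=-1.652575, D=e−e_prev=2.590925; u=3/4·0.929175+3/2·(-1.652575)+3/4·2.590925≈0.161213; next y=2/5·(-3.929175)+1/2·0.161213≈-1.491064
n=6: y≈-1.491064, sp=-3, e=sp−y≈-1.508936; I≈-3.161511, D=e−e_prev≈-2.438111; u=3/4·(-1.508936)+3/2·(-3.161511)+3/4·(-2.438111)≈-7.702553; next y=2/5·(-1.491064)+1/2·(-7.702553)≈-4.447702

0 -2 -6.000 0.000
1 -2 1.500 -3.000
2 -2 -6.900 -0.450
3 -2 2.228 -3.630
4 -2 -7.588 -0.338
5 -3 0.161 -3.929
6 -3 -7.703 -1.491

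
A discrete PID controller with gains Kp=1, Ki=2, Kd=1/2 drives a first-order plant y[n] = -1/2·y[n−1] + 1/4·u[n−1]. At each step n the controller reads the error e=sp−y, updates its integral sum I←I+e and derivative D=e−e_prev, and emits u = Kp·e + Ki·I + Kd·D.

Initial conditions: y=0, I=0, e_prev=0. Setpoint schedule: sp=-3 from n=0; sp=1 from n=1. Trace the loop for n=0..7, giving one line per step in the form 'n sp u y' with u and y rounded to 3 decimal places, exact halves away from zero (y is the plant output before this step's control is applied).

0 -3 -10.500 0.000
1 1 8.188 -2.625
2 1 -8.820 3.359
3 1 14.808 -3.885
4 1 -12.397 5.644
5 1 23.559 -5.921
6 1 -20.082 8.850
7 1 35.639 -9.446

(exact arithmetic carried between steps; '≈' marks a value shown rounded to 6 d.p. or computed from one; I and e_prev carry over from the previous line; the table rounds u and y to 3 d.p., halves away from zero)
n=0: y=0, sp=-3, e=sp−y=-3; I=-3, D=e−e_prev=-3; u=1·(-3)+2·(-3)+1/2·(-3)=-10.5; next y=-1/2·0+1/4·(-10.5)=-2.625
n=1: y=-2.625, sp=1, e=sp−y=3.625; I=0.625, D=e−e_prev=6.625; u=1·3.625+2·0.625+1/2·6.625=8.1875; next y=-1/2·(-2.625)+1/4·8.1875=3.359375
n=2: y=3.359375, sp=1, e=sp−y=-2.359375; I=-1.734375, D=e−e_prev=-5.984375; u=1·(-2.359375)+2·(-1.734375)+1/2·(-5.984375)≈-8.820313; next y=-1/2·3.359375+1/4·(-8.820313)≈-3.884766
n=3: y≈-3.884766, sp=1, e=sp−y≈4.884766; I≈3.150391, D=e−e_prev≈7.244141; u=1·4.884766+2·3.150391+1/2·7.244141≈14.807617; next y=-1/2·(-3.884766)+1/4·14.807617≈5.644287
n=4: y≈5.644287, sp=1, e=sp−y≈-4.644287; I≈-1.493896, D=e−e_prev≈-9.529053; u=1·(-4.644287)+2·(-1.493896)+1/2·(-9.529053)≈-12.396606; next y=-1/2·5.644287+1/4·(-12.396606)≈-5.921295
n=5: y≈-5.921295, sp=1, e=sp−y≈6.921295; I≈5.427399, D=e−e_prev≈11.565582; u=1·6.921295+2·5.427399+1/2·11.565582≈23.558884; next y=-1/2·(-5.921295)+1/4·23.558884≈8.850368
n=6: y≈8.850368, sp=1, e=sp−y≈-7.850368; I≈-2.422970, D=e−e_prev≈-14.771664; u=1·(-7.850368)+2·(-2.422970)+1/2·(-14.771664)≈-20.082140; next y=-1/2·8.850368+1/4·(-20.082140)≈-9.445719
n=7: y≈-9.445719, sp=1, e=sp−y≈10.445719; I≈8.022749, D=e−e_prev≈18.296088; u=1·10.445719+2·8.022749+1/2·18.296088≈35.639262; next y=-1/2·(-9.445719)+1/4·35.639262≈13.632675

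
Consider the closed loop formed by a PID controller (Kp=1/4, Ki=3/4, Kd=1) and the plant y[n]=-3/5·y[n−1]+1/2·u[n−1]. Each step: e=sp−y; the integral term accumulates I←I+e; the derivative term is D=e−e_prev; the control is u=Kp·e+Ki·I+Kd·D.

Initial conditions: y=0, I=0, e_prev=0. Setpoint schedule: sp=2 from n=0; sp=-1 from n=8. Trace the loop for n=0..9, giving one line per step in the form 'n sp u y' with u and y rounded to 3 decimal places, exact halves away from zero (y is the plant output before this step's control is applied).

(exact arithmetic carried between steps; '≈' marks a value shown rounded to 6 d.p. or computed from one; I and e_prev carry over from the previous line; the table rounds u and y to 3 d.p., halves away from zero)
n=0: y=0, sp=2, e=sp−y=2; I=2, D=e−e_prev=2; u=1/4·2+3/4·2+1·2=4; next y=-3/5·0+1/2·4=2
n=1: y=2, sp=2, e=sp−y=0; I=2, D=e−e_prev=-2; u=1/4·0+3/4·2+1·(-2)=-0.5; next y=-3/5·2+1/2·(-0.5)=-1.45
n=2: y=-1.45, sp=2, e=sp−y=3.45; I=5.45, D=e−e_prev=3.45; u=1/4·3.45+3/4·5.45+1·3.45=8.4; next y=-3/5·(-1.45)+1/2·8.4=5.07
n=3: y=5.07, sp=2, e=sp−y=-3.07; I=2.38, D=e−e_prev=-6.52; u=1/4·(-3.07)+3/4·2.38+1·(-6.52)=-5.5025; next y=-3/5·5.07+1/2·(-5.5025)=-5.79325
n=4: y=-5.79325, sp=2, e=sp−y=7.79325; I=10.17325, D=e−e_prev=10.86325; u=1/4·7.79325+3/4·10.17325+1·10.86325=20.4415; next y=-3/5·(-5.79325)+1/2·20.4415=13.6967
n=5: y=13.6967, sp=2, e=sp−y=-11.6967; I=-1.52345, D=e−e_prev=-19.48995; u=1/4·(-11.6967)+3/4·(-1.52345)+1·(-19.48995)≈-23.556713; next y=-3/5·13.6967+1/2·(-23.556713)≈-19.996376
n=6: y≈-19.996376, sp=2, e=sp−y≈21.996376; I≈20.472926, D=e−e_prev≈33.693076; u=1/4·21.996376+3/4·20.472926+1·33.693076≈54.546865; next y=-3/5·(-19.996376)+1/2·54.546865≈39.271258
n=7: y≈39.271258, sp=2, e=sp−y≈-37.271258; I≈-16.798332, D=e−e_prev≈-59.267635; u=1/4·(-37.271258)+3/4·(-16.798332)+1·(-59.267635)≈-81.184198; next y=-3/5·39.271258+1/2·(-81.184198)≈-64.154854
n=8: y≈-64.154854, sp=-1, e=sp−y≈63.154854; I≈46.356522, D=e−e_prev≈100.426112; u=1/4·63.154854+3/4·46.356522+1·100.426112≈150.982217; next y=-3/5·(-64.154854)+1/2·150.982217≈113.984021
n=9: y≈113.984021, sp=-1, e=sp−y≈-114.984021; I≈-68.627499, D=e−e_prev≈-178.138875; u=1/4·(-114.984021)+3/4·(-68.627499)+1·(-178.138875)≈-258.355504; next y=-3/5·113.984021+1/2·(-258.355504)≈-197.568165

0 2 4.000 0.000
1 2 -0.500 2.000
2 2 8.400 -1.450
3 2 -5.503 5.070
4 2 20.442 -5.793
5 2 -23.557 13.697
6 2 54.547 -19.996
7 2 -81.184 39.271
8 -1 150.982 -64.155
9 -1 -258.356 113.984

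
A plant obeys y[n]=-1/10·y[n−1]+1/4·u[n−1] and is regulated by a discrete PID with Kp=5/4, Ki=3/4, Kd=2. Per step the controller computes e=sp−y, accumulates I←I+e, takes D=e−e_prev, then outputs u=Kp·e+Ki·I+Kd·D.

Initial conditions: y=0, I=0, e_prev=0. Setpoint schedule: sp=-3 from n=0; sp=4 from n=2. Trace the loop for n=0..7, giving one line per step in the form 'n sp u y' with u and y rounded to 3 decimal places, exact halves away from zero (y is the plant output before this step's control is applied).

(exact arithmetic carried between steps; '≈' marks a value shown rounded to 6 d.p. or computed from one; I and e_prev carry over from the previous line; the table rounds u and y to 3 d.p., halves away from zero)
n=0: y=0, sp=-3, e=sp−y=-3; I=-3, D=e−e_prev=-3; u=5/4·(-3)+3/4·(-3)+2·(-3)=-12; next y=-1/10·0+1/4·(-12)=-3
n=1: y=-3, sp=-3, e=sp−y=0; I=-3, D=e−e_prev=3; u=5/4·0+3/4·(-3)+2·3=3.75; next y=-1/10·(-3)+1/4·3.75=1.2375
n=2: y=1.2375, sp=4, e=sp−y=2.7625; I=-0.2375, D=e−e_prev=2.7625; u=5/4·2.7625+3/4·(-0.2375)+2·2.7625=8.8; next y=-1/10·1.2375+1/4·8.8=2.07625
n=3: y=2.07625, sp=4, e=sp−y=1.92375; I=1.68625, D=e−e_prev=-0.83875; u=5/4·1.92375+3/4·1.68625+2·(-0.83875)=1.991875; next y=-1/10·2.07625+1/4·1.991875≈0.290344
n=4: y≈0.290344, sp=4, e=sp−y≈3.709656; I≈5.395906, D=e−e_prev≈1.785906; u=5/4·3.709656+3/4·5.395906+2·1.785906≈12.255813; next y=-1/10·0.290344+1/4·12.255813≈3.034919
n=5: y≈3.034919, sp=4, e=sp−y≈0.965081; I≈6.360988, D=e−e_prev≈-2.744575; u=5/4·0.965081+3/4·6.360988+2·(-2.744575)≈0.487942; next y=-1/10·3.034919+1/4·0.487942≈-0.181506
n=6: y≈-0.181506, sp=4, e=sp−y≈4.181506; I≈10.542494, D=e−e_prev≈3.216425; u=5/4·4.181506+3/4·10.542494+2·3.216425≈19.566603; next y=-1/10·(-0.181506)+1/4·19.566603≈4.909801
n=7: y≈4.909801, sp=4, e=sp−y≈-0.909801; I≈9.632692, D=e−e_prev≈-5.091308; u=5/4·(-0.909801)+3/4·9.632692+2·(-5.091308)≈-4.095348; next y=-1/10·4.909801+1/4·(-4.095348)≈-1.514817

0 -3 -12.000 0.000
1 -3 3.750 -3.000
2 4 8.800 1.238
3 4 1.992 2.076
4 4 12.256 0.290
5 4 0.488 3.035
6 4 19.567 -0.182
7 4 -4.095 4.910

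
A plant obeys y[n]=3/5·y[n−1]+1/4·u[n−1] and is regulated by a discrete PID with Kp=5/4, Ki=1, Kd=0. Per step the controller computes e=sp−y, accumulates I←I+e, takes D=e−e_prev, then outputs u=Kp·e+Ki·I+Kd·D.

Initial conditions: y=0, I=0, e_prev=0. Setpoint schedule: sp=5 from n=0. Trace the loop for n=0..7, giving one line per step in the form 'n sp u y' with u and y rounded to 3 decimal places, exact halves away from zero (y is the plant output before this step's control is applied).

(exact arithmetic carried between steps; '≈' marks a value shown rounded to 6 d.p. or computed from one; I and e_prev carry over from the previous line; the table rounds u and y to 3 d.p., halves away from zero)
n=0: y=0, sp=5, e=sp−y=5; I=5, D=e−e_prev=5; u=5/4·5+1·5+0·5=11.25; next y=3/5·0+1/4·11.25=2.8125
n=1: y=2.8125, sp=5, e=sp−y=2.1875; I=7.1875, D=e−e_prev=-2.8125; u=5/4·2.1875+1·7.1875+0·(-2.8125)=9.921875; next y=3/5·2.8125+1/4·9.921875≈4.167969
n=2: y≈4.167969, sp=5, e=sp−y≈0.832031; I≈8.019531, D=e−e_prev≈-1.355469; u=5/4·0.832031+1·8.019531+0·(-1.355469)≈9.059570; next y=3/5·4.167969+1/4·9.059570≈4.765674
n=3: y≈4.765674, sp=5, e=sp−y≈0.234326; I≈8.253857, D=e−e_prev≈-0.597705; u=5/4·0.234326+1·8.253857+0·(-0.597705)≈8.546765; next y=3/5·4.765674+1/4·8.546765≈4.996096
n=4: y≈4.996096, sp=5, e=sp−y≈0.003904; I≈8.257762, D=e−e_prev≈-0.230422; u=5/4·0.003904+1·8.257762+0·(-0.230422)≈8.262642; next y=3/5·4.996096+1/4·8.262642≈5.063318
n=5: y≈5.063318, sp=5, e=sp−y≈-0.063318; I≈8.194444, D=e−e_prev≈-0.067222; u=5/4·(-0.063318)+1·8.194444+0·(-0.067222)≈8.115296; next y=3/5·5.063318+1/4·8.115296≈5.066815
n=6: y≈5.066815, sp=5, e=sp−y≈-0.066815; I≈8.127629, D=e−e_prev≈-0.003497; u=5/4·(-0.066815)+1·8.127629+0·(-0.003497)≈8.044110; next y=3/5·5.066815+1/4·8.044110≈5.051117
n=7: y≈5.051117, sp=5, e=sp−y≈-0.051117; I≈8.076512, D=e−e_prev≈0.015698; u=5/4·(-0.051117)+1·8.076512+0·0.015698≈8.012617; next y=3/5·5.051117+1/4·8.012617≈5.033824

0 5 11.250 0.000
1 5 9.922 2.813
2 5 9.060 4.168
3 5 8.547 4.766
4 5 8.263 4.996
5 5 8.115 5.063
6 5 8.044 5.067
7 5 8.013 5.051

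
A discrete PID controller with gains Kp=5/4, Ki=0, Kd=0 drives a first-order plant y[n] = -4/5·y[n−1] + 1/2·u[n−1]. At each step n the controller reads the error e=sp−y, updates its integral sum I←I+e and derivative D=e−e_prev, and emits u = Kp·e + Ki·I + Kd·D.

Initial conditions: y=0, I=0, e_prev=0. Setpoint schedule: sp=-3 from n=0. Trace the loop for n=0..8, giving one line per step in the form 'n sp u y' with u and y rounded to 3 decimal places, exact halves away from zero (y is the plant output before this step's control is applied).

0 -3 -3.750 0.000
1 -3 -1.406 -1.875
2 -3 -4.746 0.797
3 -3 0.013 -3.011
4 -3 -6.769 2.415
5 -3 2.896 -5.316
6 -3 -10.876 5.701
7 -3 8.748 -9.999
8 -3 -19.217 12.373

(exact arithmetic carried between steps; '≈' marks a value shown rounded to 6 d.p. or computed from one; I and e_prev carry over from the previous line; the table rounds u and y to 3 d.p., halves away from zero)
n=0: y=0, sp=-3, e=sp−y=-3; I=-3, D=e−e_prev=-3; u=5/4·(-3)+0·(-3)+0·(-3)=-3.75; next y=-4/5·0+1/2·(-3.75)=-1.875
n=1: y=-1.875, sp=-3, e=sp−y=-1.125; I=-4.125, D=e−e_prev=1.875; u=5/4·(-1.125)+0·(-4.125)+0·1.875=-1.40625; next y=-4/5·(-1.875)+1/2·(-1.40625)=0.796875
n=2: y=0.796875, sp=-3, e=sp−y=-3.796875; I=-7.921875, D=e−e_prev=-2.671875; u=5/4·(-3.796875)+0·(-7.921875)+0·(-2.671875)≈-4.746094; next y=-4/5·0.796875+1/2·(-4.746094)≈-3.010547
n=3: y≈-3.010547, sp=-3, e=sp−y≈0.010547; I≈-7.911328, D=e−e_prev≈3.807422; u=5/4·0.010547+0·(-7.911328)+0·3.807422≈0.013184; next y=-4/5·(-3.010547)+1/2·0.013184≈2.415029
n=4: y≈2.415029, sp=-3, e=sp−y≈-5.415029; I≈-13.326357, D=e−e_prev≈-5.425576; u=5/4·(-5.415029)+0·(-13.326357)+0·(-5.425576)≈-6.768787; next y=-4/5·2.415029+1/2·(-6.768787)≈-5.316417
n=5: y≈-5.316417, sp=-3, e=sp−y≈2.316417; I≈-11.009941, D=e−e_prev≈7.731446; u=5/4·2.316417+0·(-11.009941)+0·7.731446≈2.895521; next y=-4/5·(-5.316417)+1/2·2.895521≈5.700894
n=6: y≈5.700894, sp=-3, e=sp−y≈-8.700894; I≈-19.710835, D=e−e_prev≈-11.017311; u=5/4·(-8.700894)+0·(-19.710835)+0·(-11.017311)≈-10.876117; next y=-4/5·5.700894+1/2·(-10.876117)≈-9.998774
n=7: y≈-9.998774, sp=-3, e=sp−y≈6.998774; I≈-12.712061, D=e−e_prev≈15.699668; u=5/4·6.998774+0·(-12.712061)+0·15.699668≈8.748467; next y=-4/5·(-9.998774)+1/2·8.748467≈12.373253
n=8: y≈12.373253, sp=-3, e=sp−y≈-15.373253; I≈-28.085313, D=e−e_prev≈-22.372026; u=5/4·(-15.373253)+0·(-28.085313)+0·(-22.372026)≈-19.216566; next y=-4/5·12.373253+1/2·(-19.216566)≈-19.506885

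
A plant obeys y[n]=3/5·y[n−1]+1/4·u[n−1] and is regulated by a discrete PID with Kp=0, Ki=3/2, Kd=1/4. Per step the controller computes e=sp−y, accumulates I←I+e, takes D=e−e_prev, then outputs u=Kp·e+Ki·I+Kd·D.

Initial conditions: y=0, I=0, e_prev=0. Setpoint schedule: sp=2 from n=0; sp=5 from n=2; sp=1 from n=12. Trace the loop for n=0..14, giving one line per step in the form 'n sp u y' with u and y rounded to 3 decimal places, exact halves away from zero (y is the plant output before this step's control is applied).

(exact arithmetic carried between steps; '≈' marks a value shown rounded to 6 d.p. or computed from one; I and e_prev carry over from the previous line; the table rounds u and y to 3 d.p., halves away from zero)
n=0: y=0, sp=2, e=sp−y=2; I=2, D=e−e_prev=2; u=0·2+3/2·2+1/4·2=3.5; next y=3/5·0+1/4·3.5=0.875
n=1: y=0.875, sp=2, e=sp−y=1.125; I=3.125, D=e−e_prev=-0.875; u=0·1.125+3/2·3.125+1/4·(-0.875)=4.46875; next y=3/5·0.875+1/4·4.46875≈1.642188
n=2: y≈1.642188, sp=5, e=sp−y≈3.357813; I≈6.482813, D=e−e_prev≈2.232813; u=0·3.357813+3/2·6.482813+1/4·2.232813≈10.282422; next y=3/5·1.642188+1/4·10.282422≈3.555918
n=3: y≈3.555918, sp=5, e=sp−y≈1.444082; I≈7.926895, D=e−e_prev≈-1.913730; u=0·1.444082+3/2·7.926895+1/4·(-1.913730)≈11.411909; next y=3/5·3.555918+1/4·11.411909≈4.986528
n=4: y≈4.986528, sp=5, e=sp−y≈0.013472; I≈7.940366, D=e−e_prev≈-1.430610; u=0·0.013472+3/2·7.940366+1/4·(-1.430610)≈11.552897; next y=3/5·4.986528+1/4·11.552897≈5.880141
n=5: y≈5.880141, sp=5, e=sp−y≈-0.880141; I≈7.060225, D=e−e_prev≈-0.893613; u=0·(-0.880141)+3/2·7.060225+1/4·(-0.893613)≈10.366935; next y=3/5·5.880141+1/4·10.366935≈6.119818
n=6: y≈6.119818, sp=5, e=sp−y≈-1.119818; I≈5.940407, D=e−e_prev≈-0.239677; u=0·(-1.119818)+3/2·5.940407+1/4·(-0.239677)≈8.850691; next y=3/5·6.119818+1/4·8.850691≈5.884564
n=7: y≈5.884564, sp=5, e=sp−y≈-0.884564; I≈5.055843, D=e−e_prev≈0.235255; u=0·(-0.884564)+3/2·5.055843+1/4·0.235255≈7.642578; next y=3/5·5.884564+1/4·7.642578≈5.441383
n=8: y≈5.441383, sp=5, e=sp−y≈-0.441383; I≈4.614460, D=e−e_prev≈0.443181; u=0·(-0.441383)+3/2·4.614460+1/4·0.443181≈7.032486; next y=3/5·5.441383+1/4·7.032486≈5.022951
n=9: y≈5.022951, sp=5, e=sp−y≈-0.022951; I≈4.591509, D=e−e_prev≈0.418432; u=0·(-0.022951)+3/2·4.591509+1/4·0.418432≈6.991872; next y=3/5·5.022951+1/4·6.991872≈4.761739
n=10: y≈4.761739, sp=5, e=sp−y≈0.238261; I≈4.829771, D=e−e_prev≈0.261213; u=0·0.238261+3/2·4.829771+1/4·0.261213≈7.309959; next y=3/5·4.761739+1/4·7.309959≈4.684533
n=11: y≈4.684533, sp=5, e=sp−y≈0.315467; I≈5.145238, D=e−e_prev≈0.077206; u=0·0.315467+3/2·5.145238+1/4·0.077206≈7.737158; next y=3/5·4.684533+1/4·7.737158≈4.745009
n=12: y≈4.745009, sp=1, e=sp−y≈-3.745009; I≈1.400228, D=e−e_prev≈-4.060476; u=0·(-3.745009)+3/2·1.400228+1/4·(-4.060476)≈1.085224; next y=3/5·4.745009+1/4·1.085224≈3.118311
n=13: y≈3.118311, sp=1, e=sp−y≈-2.118311; I≈-0.718083, D=e−e_prev≈1.626698; u=0·(-2.118311)+3/2·(-0.718083)+1/4·1.626698≈-0.670450; next y=3/5·3.118311+1/4·(-0.670450)≈1.703374
n=14: y≈1.703374, sp=1, e=sp−y≈-0.703374; I≈-1.421457, D=e−e_prev≈1.414937; u=0·(-0.703374)+3/2·(-1.421457)+1/4·1.414937≈-1.778452; next y=3/5·1.703374+1/4·(-1.778452)≈0.577412

0 2 3.500 0.000
1 2 4.469 0.875
2 5 10.282 1.642
3 5 11.412 3.556
4 5 11.553 4.987
5 5 10.367 5.880
6 5 8.851 6.120
7 5 7.643 5.885
8 5 7.032 5.441
9 5 6.992 5.023
10 5 7.310 4.762
11 5 7.737 4.685
12 1 1.085 4.745
13 1 -0.670 3.118
14 1 -1.778 1.703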